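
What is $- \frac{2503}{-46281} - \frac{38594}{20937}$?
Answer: $- \frac{577921201}{322995099} \approx -1.7893$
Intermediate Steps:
$- \frac{2503}{-46281} - \frac{38594}{20937} = \left(-2503\right) \left(- \frac{1}{46281}\right) - \frac{38594}{20937} = \frac{2503}{46281} - \frac{38594}{20937} = - \frac{577921201}{322995099}$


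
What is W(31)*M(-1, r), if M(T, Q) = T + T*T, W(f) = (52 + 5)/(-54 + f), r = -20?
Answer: 0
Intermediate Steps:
W(f) = 57/(-54 + f)
M(T, Q) = T + T²
W(31)*M(-1, r) = (57/(-54 + 31))*(-(1 - 1)) = (57/(-23))*(-1*0) = (57*(-1/23))*0 = -57/23*0 = 0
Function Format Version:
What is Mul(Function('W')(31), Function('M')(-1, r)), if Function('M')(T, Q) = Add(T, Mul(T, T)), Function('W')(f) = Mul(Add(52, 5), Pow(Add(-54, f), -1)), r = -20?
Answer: 0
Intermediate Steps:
Function('W')(f) = Mul(57, Pow(Add(-54, f), -1))
Function('M')(T, Q) = Add(T, Pow(T, 2))
Mul(Function('W')(31), Function('M')(-1, r)) = Mul(Mul(57, Pow(Add(-54, 31), -1)), Mul(-1, Add(1, -1))) = Mul(Mul(57, Pow(-23, -1)), Mul(-1, 0)) = Mul(Mul(57, Rational(-1, 23)), 0) = Mul(Rational(-57, 23), 0) = 0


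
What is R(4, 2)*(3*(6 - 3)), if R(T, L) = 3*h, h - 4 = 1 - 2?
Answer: 81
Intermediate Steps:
h = 3 (h = 4 + (1 - 2) = 4 - 1 = 3)
R(T, L) = 9 (R(T, L) = 3*3 = 9)
R(4, 2)*(3*(6 - 3)) = 9*(3*(6 - 3)) = 9*(3*3) = 9*9 = 81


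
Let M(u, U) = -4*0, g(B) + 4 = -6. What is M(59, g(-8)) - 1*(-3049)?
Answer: 3049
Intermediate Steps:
g(B) = -10 (g(B) = -4 - 6 = -10)
M(u, U) = 0
M(59, g(-8)) - 1*(-3049) = 0 - 1*(-3049) = 0 + 3049 = 3049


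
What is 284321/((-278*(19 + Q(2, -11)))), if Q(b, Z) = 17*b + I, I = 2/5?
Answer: -1421605/74226 ≈ -19.152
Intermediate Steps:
I = ⅖ (I = 2*(⅕) = ⅖ ≈ 0.40000)
Q(b, Z) = ⅖ + 17*b (Q(b, Z) = 17*b + ⅖ = ⅖ + 17*b)
284321/((-278*(19 + Q(2, -11)))) = 284321/((-278*(19 + (⅖ + 17*2)))) = 284321/((-278*(19 + (⅖ + 34)))) = 284321/((-278*(19 + 172/5))) = 284321/((-278*267/5)) = 284321/(-74226/5) = 284321*(-5/74226) = -1421605/74226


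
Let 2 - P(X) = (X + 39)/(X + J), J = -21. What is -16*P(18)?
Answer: -336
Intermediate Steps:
P(X) = 2 - (39 + X)/(-21 + X) (P(X) = 2 - (X + 39)/(X - 21) = 2 - (39 + X)/(-21 + X))
-16*P(18) = -16*(-81 + 18)/(-21 + 18) = -16*(-63)/(-3) = -(-16)*(-63)/3 = -16*21 = -336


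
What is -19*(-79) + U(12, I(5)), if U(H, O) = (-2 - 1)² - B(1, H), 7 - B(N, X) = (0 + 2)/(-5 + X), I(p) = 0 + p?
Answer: 10523/7 ≈ 1503.3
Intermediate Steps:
I(p) = p
B(N, X) = 7 - 2/(-5 + X) (B(N, X) = 7 - (0 + 2)/(-5 + X) = 7 - 2/(-5 + X))
U(H, O) = 9 - (-37 + 7*H)/(-5 + H) (U(H, O) = (-2 - 1)² - (-37 + 7*H)/(-5 + H) = (-3)² - (-37 + 7*H)/(-5 + H) = 9 - (-37 + 7*H)/(-5 + H))
-19*(-79) + U(12, I(5)) = -19*(-79) + 2*(-4 + 12)/(-5 + 12) = 1501 + 2*8/7 = 1501 + 2*(⅐)*8 = 1501 + 16/7 = 10523/7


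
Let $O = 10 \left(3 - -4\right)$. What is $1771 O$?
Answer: $123970$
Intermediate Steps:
$O = 70$ ($O = 10 \left(3 + 4\right) = 10 \cdot 7 = 70$)
$1771 O = 1771 \cdot 70 = 123970$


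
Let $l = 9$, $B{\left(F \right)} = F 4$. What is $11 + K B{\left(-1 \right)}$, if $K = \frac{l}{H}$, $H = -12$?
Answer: $14$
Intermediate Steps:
$B{\left(F \right)} = 4 F$
$K = - \frac{3}{4}$ ($K = \frac{9}{-12} = 9 \left(- \frac{1}{12}\right) = - \frac{3}{4} \approx -0.75$)
$11 + K B{\left(-1 \right)} = 11 - \frac{3 \cdot 4 \left(-1\right)}{4} = 11 - -3 = 11 + 3 = 14$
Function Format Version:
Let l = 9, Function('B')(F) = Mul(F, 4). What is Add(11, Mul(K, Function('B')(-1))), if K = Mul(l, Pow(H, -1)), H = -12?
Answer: 14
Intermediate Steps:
Function('B')(F) = Mul(4, F)
K = Rational(-3, 4) (K = Mul(9, Pow(-12, -1)) = Mul(9, Rational(-1, 12)) = Rational(-3, 4) ≈ -0.75000)
Add(11, Mul(K, Function('B')(-1))) = Add(11, Mul(Rational(-3, 4), Mul(4, -1))) = Add(11, Mul(Rational(-3, 4), -4)) = Add(11, 3) = 14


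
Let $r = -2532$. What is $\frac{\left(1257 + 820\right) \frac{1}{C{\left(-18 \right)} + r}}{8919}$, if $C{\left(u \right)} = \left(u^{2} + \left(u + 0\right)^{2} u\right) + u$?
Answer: $- \frac{2077}{71869302} \approx -2.89 \cdot 10^{-5}$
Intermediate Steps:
$C{\left(u \right)} = u + u^{2} + u^{3}$ ($C{\left(u \right)} = \left(u^{2} + u^{2} u\right) + u = \left(u^{2} + u^{3}\right) + u = u + u^{2} + u^{3}$)
$\frac{\left(1257 + 820\right) \frac{1}{C{\left(-18 \right)} + r}}{8919} = \frac{\left(1257 + 820\right) \frac{1}{- 18 \left(1 - 18 + \left(-18\right)^{2}\right) - 2532}}{8919} = \frac{2077}{- 18 \left(1 - 18 + 324\right) - 2532} \cdot \frac{1}{8919} = \frac{2077}{\left(-18\right) 307 - 2532} \cdot \frac{1}{8919} = \frac{2077}{-5526 - 2532} \cdot \frac{1}{8919} = \frac{2077}{-8058} \cdot \frac{1}{8919} = 2077 \left(- \frac{1}{8058}\right) \frac{1}{8919} = \left(- \frac{2077}{8058}\right) \frac{1}{8919} = - \frac{2077}{71869302}$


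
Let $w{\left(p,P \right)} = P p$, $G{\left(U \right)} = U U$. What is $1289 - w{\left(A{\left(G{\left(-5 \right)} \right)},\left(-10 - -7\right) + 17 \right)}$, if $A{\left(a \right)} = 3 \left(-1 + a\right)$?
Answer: $281$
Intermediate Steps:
$G{\left(U \right)} = U^{2}$
$A{\left(a \right)} = -3 + 3 a$
$1289 - w{\left(A{\left(G{\left(-5 \right)} \right)},\left(-10 - -7\right) + 17 \right)} = 1289 - \left(\left(-10 - -7\right) + 17\right) \left(-3 + 3 \left(-5\right)^{2}\right) = 1289 - \left(\left(-10 + \left(-4 + 11\right)\right) + 17\right) \left(-3 + 3 \cdot 25\right) = 1289 - \left(\left(-10 + 7\right) + 17\right) \left(-3 + 75\right) = 1289 - \left(-3 + 17\right) 72 = 1289 - 14 \cdot 72 = 1289 - 1008 = 281$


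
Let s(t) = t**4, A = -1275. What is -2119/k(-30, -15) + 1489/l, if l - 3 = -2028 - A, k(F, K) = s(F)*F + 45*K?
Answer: -482428211/243006750 ≈ -1.9852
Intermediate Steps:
k(F, K) = F**5 + 45*K (k(F, K) = F**4*F + 45*K = F**5 + 45*K)
l = -750 (l = 3 + (-2028 - 1*(-1275)) = 3 + (-2028 + 1275) = 3 - 753 = -750)
-2119/k(-30, -15) + 1489/l = -2119/((-30)**5 + 45*(-15)) + 1489/(-750) = -2119/(-24300000 - 675) + 1489*(-1/750) = -2119/(-24300675) - 1489/750 = -2119*(-1/24300675) - 1489/750 = 2119/24300675 - 1489/750 = -482428211/243006750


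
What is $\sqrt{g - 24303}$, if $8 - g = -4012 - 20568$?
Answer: $\sqrt{285} \approx 16.882$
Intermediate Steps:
$g = 24588$ ($g = 8 - \left(-4012 - 20568\right) = 8 - -24580 = 8 + 24580 = 24588$)
$\sqrt{g - 24303} = \sqrt{24588 - 24303} = \sqrt{285}$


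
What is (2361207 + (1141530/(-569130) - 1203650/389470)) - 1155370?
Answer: 890945225448757/738863537 ≈ 1.2058e+6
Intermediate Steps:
(2361207 + (1141530/(-569130) - 1203650/389470)) - 1155370 = (2361207 + (1141530*(-1/569130) - 1203650*1/389470)) - 1155370 = (2361207 + (-38051/18971 - 120365/38947)) - 1155370 = (2361207 - 3765416712/738863537) - 1155370 = 1744605990192447/738863537 - 1155370 = 890945225448757/738863537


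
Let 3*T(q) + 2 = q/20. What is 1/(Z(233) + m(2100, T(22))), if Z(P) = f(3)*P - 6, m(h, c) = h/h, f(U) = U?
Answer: 1/694 ≈ 0.0014409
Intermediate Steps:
T(q) = -⅔ + q/60 (T(q) = -⅔ + (q/20)/3 = -⅔ + q/60)
m(h, c) = 1
Z(P) = -6 + 3*P (Z(P) = 3*P - 6 = -6 + 3*P)
1/(Z(233) + m(2100, T(22))) = 1/((-6 + 3*233) + 1) = 1/((-6 + 699) + 1) = 1/(693 + 1) = 1/694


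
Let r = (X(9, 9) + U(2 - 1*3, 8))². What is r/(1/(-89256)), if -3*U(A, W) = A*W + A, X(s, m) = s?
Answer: -12852864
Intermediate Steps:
U(A, W) = -A/3 - A*W/3 (U(A, W) = -(A*W + A)/3 = -(A + A*W)/3 = -A/3 - A*W/3)
r = 144 (r = (9 - (2 - 1*3)*(1 + 8)/3)² = (9 - ⅓*(2 - 3)*9)² = (9 - ⅓*(-1)*9)² = (9 + 3)² = 12² = 144)
r/(1/(-89256)) = 144/(1/(-89256)) = 144/(-1/89256) = 144*(-89256) = -12852864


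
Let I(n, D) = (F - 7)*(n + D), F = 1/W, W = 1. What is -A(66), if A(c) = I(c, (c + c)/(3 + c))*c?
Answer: 618552/23 ≈ 26894.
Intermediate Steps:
F = 1 (F = 1/1 = 1)
I(n, D) = -6*D - 6*n (I(n, D) = (1 - 7)*(n + D) = -6*(D + n) = -6*D - 6*n)
A(c) = c*(-6*c - 12*c/(3 + c)) (A(c) = (-6*(c + c)/(3 + c) - 6*c)*c = (-6*2*c/(3 + c) - 6*c)*c = (-12*c/(3 + c) - 6*c)*c = (-6*c - 12*c/(3 + c))*c = c*(-6*c - 12*c/(3 + c)))
-A(66) = -(-6)*66²*(5 + 66)/(3 + 66) = -(-6)*4356*71/69 = -1*(-618552/23) = 618552/23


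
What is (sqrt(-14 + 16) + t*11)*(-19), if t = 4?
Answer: -836 - 19*sqrt(2) ≈ -862.87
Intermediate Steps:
(sqrt(-14 + 16) + t*11)*(-19) = (sqrt(-14 + 16) + 4*11)*(-19) = (sqrt(2) + 44)*(-19) = (44 + sqrt(2))*(-19) = -836 - 19*sqrt(2)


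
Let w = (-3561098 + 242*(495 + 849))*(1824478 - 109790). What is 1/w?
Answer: -1/5548473164800 ≈ -1.8023e-13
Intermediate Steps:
w = -5548473164800 (w = (-3561098 + 242*1344)*1714688 = (-3561098 + 325248)*1714688 = -3235850*1714688 = -5548473164800)
1/w = 1/(-5548473164800) = -1/5548473164800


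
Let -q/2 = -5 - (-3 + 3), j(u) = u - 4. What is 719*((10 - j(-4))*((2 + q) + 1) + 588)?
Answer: 591018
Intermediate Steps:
j(u) = -4 + u
q = 10 (q = -2*(-5 - (-3 + 3)) = -2*(-5 - 1*0) = -2*(-5 + 0) = -2*(-5) = 10)
719*((10 - j(-4))*((2 + q) + 1) + 588) = 719*((10 - (-4 - 4))*((2 + 10) + 1) + 588) = 719*((10 - 1*(-8))*(12 + 1) + 588) = 719*((10 + 8)*13 + 588) = 719*(18*13 + 588) = 719*(234 + 588) = 719*822 = 591018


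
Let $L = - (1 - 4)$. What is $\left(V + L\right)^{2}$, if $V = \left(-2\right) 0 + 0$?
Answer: $9$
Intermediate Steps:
$V = 0$ ($V = 0 + 0 = 0$)
$L = 3$ ($L = \left(-1\right) \left(-3\right) = 3$)
$\left(V + L\right)^{2} = \left(0 + 3\right)^{2} = 3^{2} = 9$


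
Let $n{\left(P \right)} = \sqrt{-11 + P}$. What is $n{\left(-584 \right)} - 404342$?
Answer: $-404342 + i \sqrt{595} \approx -4.0434 \cdot 10^{5} + 24.393 i$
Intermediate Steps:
$n{\left(-584 \right)} - 404342 = \sqrt{-11 - 584} - 404342 = \sqrt{-595} - 404342 = i \sqrt{595} - 404342 = -404342 + i \sqrt{595}$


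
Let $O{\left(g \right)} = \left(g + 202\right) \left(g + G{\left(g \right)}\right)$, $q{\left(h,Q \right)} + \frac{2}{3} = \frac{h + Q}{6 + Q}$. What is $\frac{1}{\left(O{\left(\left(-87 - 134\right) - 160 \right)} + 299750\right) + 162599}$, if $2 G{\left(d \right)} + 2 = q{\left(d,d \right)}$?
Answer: $\frac{375}{198976801} \approx 1.8846 \cdot 10^{-6}$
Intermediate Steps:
$q{\left(h,Q \right)} = - \frac{2}{3} + \frac{Q + h}{6 + Q}$ ($q{\left(h,Q \right)} = - \frac{2}{3} + \frac{h + Q}{6 + Q} = - \frac{2}{3} + \frac{Q + h}{6 + Q}$)
$G{\left(d \right)} = -1 + \frac{-4 + \frac{4 d}{3}}{2 \left(6 + d\right)}$ ($G{\left(d \right)} = -1 + \frac{\frac{1}{6 + d} \left(-4 + d + \frac{d}{3}\right)}{2} = -1 + \frac{\frac{1}{6 + d} \left(-4 + \frac{4 d}{3}\right)}{2} = -1 + \frac{-4 + \frac{4 d}{3}}{2 \left(6 + d\right)}$)
$O{\left(g \right)} = \left(202 + g\right) \left(g + \frac{-24 - g}{3 \left(6 + g\right)}\right)$ ($O{\left(g \right)} = \left(g + 202\right) \left(g + \frac{-24 - g}{3 \left(6 + g\right)}\right) = \left(202 + g\right) \left(g + \frac{-24 - g}{3 \left(6 + g\right)}\right)$)
$\frac{1}{\left(O{\left(\left(-87 - 134\right) - 160 \right)} + 299750\right) + 162599} = \frac{1}{\left(\frac{-4848 + 3 \left(\left(-87 - 134\right) - 160\right)^{3} + 623 \left(\left(-87 - 134\right) - 160\right)^{2} + 3410 \left(\left(-87 - 134\right) - 160\right)}{3 \left(6 - 381\right)} + 299750\right) + 162599} = \frac{1}{\left(\frac{-4848 + 3 \left(-221 - 160\right)^{3} + 623 \left(-221 - 160\right)^{2} + 3410 \left(-221 - 160\right)}{3 \left(6 - 381\right)} + 299750\right) + 162599} = \frac{1}{\left(\frac{-4848 + 3 \left(-381\right)^{3} + 623 \left(-381\right)^{2} + 3410 \left(-381\right)}{3 \left(6 - 381\right)} + 299750\right) + 162599} = \frac{1}{\left(\frac{-4848 + 3 \left(-55306341\right) + 623 \cdot 145161 - 1299210}{3 \left(-375\right)} + 299750\right) + 162599} = \frac{1}{\left(\frac{1}{3} \left(- \frac{1}{375}\right) \left(-4848 - 165919023 + 90435303 - 1299210\right) + 299750\right) + 162599} = \frac{1}{\left(\frac{1}{3} \left(- \frac{1}{375}\right) \left(-76787778\right) + 299750\right) + 162599} = \frac{1}{\left(\frac{25595926}{375} + 299750\right) + 162599} = \frac{1}{\frac{138002176}{375} + 162599} = \frac{1}{\frac{198976801}{375}} = \frac{375}{198976801}$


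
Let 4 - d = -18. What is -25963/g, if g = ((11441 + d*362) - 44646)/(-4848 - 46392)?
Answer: -1330344120/25241 ≈ -52706.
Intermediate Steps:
d = 22 (d = 4 - 1*(-18) = 4 + 18 = 22)
g = 25241/51240 (g = ((11441 + 22*362) - 44646)/(-4848 - 46392) = ((11441 + 7964) - 44646)/(-51240) = (19405 - 44646)*(-1/51240) = -25241*(-1/51240) = 25241/51240 ≈ 0.49260)
-25963/g = -25963/25241/51240 = -25963*51240/25241 = -1330344120/25241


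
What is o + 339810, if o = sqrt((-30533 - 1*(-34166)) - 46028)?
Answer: 339810 + I*sqrt(42395) ≈ 3.3981e+5 + 205.9*I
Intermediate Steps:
o = I*sqrt(42395) (o = sqrt((-30533 + 34166) - 46028) = sqrt(3633 - 46028) = sqrt(-42395) = I*sqrt(42395) ≈ 205.9*I)
o + 339810 = I*sqrt(42395) + 339810 = 339810 + I*sqrt(42395)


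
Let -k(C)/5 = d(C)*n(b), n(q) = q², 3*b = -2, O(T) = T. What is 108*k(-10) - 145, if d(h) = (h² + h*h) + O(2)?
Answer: -48625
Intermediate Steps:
d(h) = 2 + 2*h² (d(h) = (h² + h*h) + 2 = (h² + h²) + 2 = 2*h² + 2 = 2 + 2*h²)
b = -⅔ (b = (⅓)*(-2) = -⅔ ≈ -0.66667)
k(C) = -40/9 - 40*C²/9 (k(C) = -5*(2 + 2*C²)*(-⅔)² = -5*(2 + 2*C²)*4/9 = -5*(8/9 + 8*C²/9) = -40/9 - 40*C²/9)
108*k(-10) - 145 = 108*(-40/9 - 40/9*(-10)²) - 145 = 108*(-40/9 - 40/9*100) - 145 = 108*(-40/9 - 4000/9) - 145 = 108*(-4040/9) - 145 = -48480 - 145 = -48625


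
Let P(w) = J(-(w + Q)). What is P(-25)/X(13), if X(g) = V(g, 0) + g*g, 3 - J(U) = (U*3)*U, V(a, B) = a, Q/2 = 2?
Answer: -660/91 ≈ -7.2527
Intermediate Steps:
Q = 4 (Q = 2*2 = 4)
J(U) = 3 - 3*U**2 (J(U) = 3 - U*3*U = 3 - 3*U*U = 3 - 3*U**2)
X(g) = g + g**2 (X(g) = g + g*g = g + g**2)
P(w) = 3 - 3*(-4 - w)**2 (P(w) = 3 - 3*(w + 4)**2 = 3 - 3*(4 + w)**2 = 3 - 3*(-4 - w)**2)
P(-25)/X(13) = (3 - 3*(4 - 25)**2)/((13*(1 + 13))) = (3 - 3*(-21)**2)/((13*14)) = (3 - 3*441)/182 = (3 - 1323)*(1/182) = -1320*1/182 = -660/91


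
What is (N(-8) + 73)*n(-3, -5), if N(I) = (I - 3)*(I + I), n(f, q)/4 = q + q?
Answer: -9960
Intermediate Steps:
n(f, q) = 8*q (n(f, q) = 4*(q + q) = 4*(2*q) = 8*q)
N(I) = 2*I*(-3 + I) (N(I) = (-3 + I)*(2*I) = 2*I*(-3 + I))
(N(-8) + 73)*n(-3, -5) = (2*(-8)*(-3 - 8) + 73)*(8*(-5)) = (2*(-8)*(-11) + 73)*(-40) = (176 + 73)*(-40) = 249*(-40) = -9960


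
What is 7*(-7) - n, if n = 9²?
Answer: -130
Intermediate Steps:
n = 81
7*(-7) - n = 7*(-7) - 1*81 = -49 - 81 = -130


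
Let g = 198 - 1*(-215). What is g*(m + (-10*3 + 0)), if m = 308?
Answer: 114814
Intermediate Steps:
g = 413 (g = 198 + 215 = 413)
g*(m + (-10*3 + 0)) = 413*(308 + (-10*3 + 0)) = 413*(308 + (-30 + 0)) = 413*(308 - 30) = 413*278 = 114814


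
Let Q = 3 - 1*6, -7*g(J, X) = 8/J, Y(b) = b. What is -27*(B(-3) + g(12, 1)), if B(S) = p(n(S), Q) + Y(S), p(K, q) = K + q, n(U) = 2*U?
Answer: 2286/7 ≈ 326.57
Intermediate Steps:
g(J, X) = -8/(7*J)
Q = -3 (Q = 3 - 6 = -3)
B(S) = -3 + 3*S (B(S) = (2*S - 3) + S = (-3 + 2*S) + S = -3 + 3*S)
-27*(B(-3) + g(12, 1)) = -27*((-3 + 3*(-3)) - 8/7/12) = -27*((-3 - 9) - 8/7*1/12) = -27*(-12 - 2/21) = -27*(-254/21) = 2286/7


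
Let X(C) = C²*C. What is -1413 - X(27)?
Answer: -21096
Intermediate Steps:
X(C) = C³
-1413 - X(27) = -1413 - 1*27³ = -1413 - 1*19683 = -1413 - 19683 = -21096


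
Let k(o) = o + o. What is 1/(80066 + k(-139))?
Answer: 1/79788 ≈ 1.2533e-5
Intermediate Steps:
k(o) = 2*o
1/(80066 + k(-139)) = 1/(80066 + 2*(-139)) = 1/(80066 - 278) = 1/79788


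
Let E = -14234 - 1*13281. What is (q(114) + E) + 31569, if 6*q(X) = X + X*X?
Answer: 6239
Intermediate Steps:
q(X) = X/6 + X²/6 (q(X) = (X + X*X)/6 = (X + X²)/6 = X/6 + X²/6)
E = -27515 (E = -14234 - 13281 = -27515)
(q(114) + E) + 31569 = ((⅙)*114*(1 + 114) - 27515) + 31569 = ((⅙)*114*115 - 27515) + 31569 = (2185 - 27515) + 31569 = -25330 + 31569 = 6239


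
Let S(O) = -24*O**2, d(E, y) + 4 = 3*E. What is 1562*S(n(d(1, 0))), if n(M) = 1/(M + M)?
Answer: -9372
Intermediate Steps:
d(E, y) = -4 + 3*E
n(M) = 1/(2*M)
1562*S(n(d(1, 0))) = 1562*(-24*1/(4*(-4 + 3*1)**2)) = 1562*(-24*1/(4*(-4 + 3)**2)) = 1562*(-24*((1/2)/(-1))**2) = 1562*(-24*((1/2)*(-1))**2) = 1562*(-24*(-1/2)**2) = 1562*(-24*1/4) = 1562*(-6) = -9372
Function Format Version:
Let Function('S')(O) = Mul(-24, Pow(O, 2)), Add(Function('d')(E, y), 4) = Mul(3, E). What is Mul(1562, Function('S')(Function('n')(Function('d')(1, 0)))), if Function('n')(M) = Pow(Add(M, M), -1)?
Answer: -9372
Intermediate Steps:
Function('d')(E, y) = Add(-4, Mul(3, E))
Function('n')(M) = Mul(Rational(1, 2), Pow(M, -1)) (Function('n')(M) = Pow(Mul(2, M), -1) = Mul(Rational(1, 2), Pow(M, -1)))
Mul(1562, Function('S')(Function('n')(Function('d')(1, 0)))) = Mul(1562, Mul(-24, Pow(Mul(Rational(1, 2), Pow(Add(-4, Mul(3, 1)), -1)), 2))) = Mul(1562, Mul(-24, Pow(Mul(Rational(1, 2), Pow(Add(-4, 3), -1)), 2))) = Mul(1562, Mul(-24, Pow(Mul(Rational(1, 2), Pow(-1, -1)), 2))) = Mul(1562, Mul(-24, Pow(Mul(Rational(1, 2), -1), 2))) = Mul(1562, Mul(-24, Pow(Rational(-1, 2), 2))) = Mul(1562, Mul(-24, Rational(1, 4))) = Mul(1562, -6) = -9372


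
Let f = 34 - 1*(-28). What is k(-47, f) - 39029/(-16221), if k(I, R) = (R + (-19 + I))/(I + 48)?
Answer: -25855/16221 ≈ -1.5939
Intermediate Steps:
f = 62 (f = 34 + 28 = 62)
k(I, R) = (-19 + I + R)/(48 + I)
k(-47, f) - 39029/(-16221) = (-19 - 47 + 62)/(48 - 47) - 39029/(-16221) = -4/1 - 39029*(-1)/16221 = 1*(-4) - 1*(-39029/16221) = -4 + 39029/16221 = -25855/16221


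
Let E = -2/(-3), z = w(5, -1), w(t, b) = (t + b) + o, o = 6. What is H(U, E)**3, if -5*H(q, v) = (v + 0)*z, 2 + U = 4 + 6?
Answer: -64/27 ≈ -2.3704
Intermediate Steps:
w(t, b) = 6 + b + t (w(t, b) = (t + b) + 6 = (b + t) + 6 = 6 + b + t)
z = 10 (z = 6 - 1 + 5 = 10)
E = 2/3 (E = -2*(-1/3) = 2/3 ≈ 0.66667)
U = 8 (U = -2 + (4 + 6) = -2 + 10 = 8)
H(q, v) = -2*v (H(q, v) = -(v + 0)*10/5 = -v*10/5 = -2*v)
H(U, E)**3 = (-2*2/3)**3 = (-4/3)**3 = -64/27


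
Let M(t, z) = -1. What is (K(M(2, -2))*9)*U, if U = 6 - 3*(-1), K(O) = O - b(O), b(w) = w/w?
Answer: -162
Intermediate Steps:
b(w) = 1
K(O) = -1 + O (K(O) = O - 1*1 = O - 1 = -1 + O)
U = 9 (U = 6 + 3 = 9)
(K(M(2, -2))*9)*U = ((-1 - 1)*9)*9 = -2*9*9 = -18*9 = -162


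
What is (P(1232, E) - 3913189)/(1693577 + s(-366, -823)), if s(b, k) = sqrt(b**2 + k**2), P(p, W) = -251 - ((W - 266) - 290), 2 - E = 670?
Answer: -552136586386/239016853637 + 326018*sqrt(811285)/239016853637 ≈ -2.3088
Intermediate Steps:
E = -668 (E = 2 - 1*670 = 2 - 670 = -668)
P(p, W) = 305 - W (P(p, W) = -251 - ((-266 + W) - 290) = -251 - (-556 + W) = -251 + (556 - W) = 305 - W)
(P(1232, E) - 3913189)/(1693577 + s(-366, -823)) = ((305 - 1*(-668)) - 3913189)/(1693577 + sqrt((-366)**2 + (-823)**2)) = ((305 + 668) - 3913189)/(1693577 + sqrt(133956 + 677329)) = (973 - 3913189)/(1693577 + sqrt(811285)) = -3912216/(1693577 + sqrt(811285))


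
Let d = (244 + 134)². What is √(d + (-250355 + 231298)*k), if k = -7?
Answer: √276283 ≈ 525.63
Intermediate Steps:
d = 142884 (d = 378² = 142884)
√(d + (-250355 + 231298)*k) = √(142884 + (-250355 + 231298)*(-7)) = √(142884 - 19057*(-7)) = √(142884 + 133399) = √276283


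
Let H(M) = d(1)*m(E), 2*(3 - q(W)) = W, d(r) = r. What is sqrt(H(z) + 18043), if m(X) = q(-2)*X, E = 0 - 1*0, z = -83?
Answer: sqrt(18043) ≈ 134.32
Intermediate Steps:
E = 0 (E = 0 + 0 = 0)
q(W) = 3 - W/2
m(X) = 4*X (m(X) = (3 - 1/2*(-2))*X = (3 + 1)*X = 4*X)
H(M) = 0 (H(M) = 1*(4*0) = 1*0 = 0)
sqrt(H(z) + 18043) = sqrt(0 + 18043) = sqrt(18043)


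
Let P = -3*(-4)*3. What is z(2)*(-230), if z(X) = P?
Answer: -8280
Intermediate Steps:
P = 36 (P = 12*3 = 36)
z(X) = 36
z(2)*(-230) = 36*(-230) = -8280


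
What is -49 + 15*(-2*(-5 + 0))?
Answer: 101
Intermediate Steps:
-49 + 15*(-2*(-5 + 0)) = -49 + 15*(-2*(-5)) = -49 + 15*10 = -49 + 150 = 101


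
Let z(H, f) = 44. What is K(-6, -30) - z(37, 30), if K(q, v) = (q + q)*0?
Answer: -44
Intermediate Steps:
K(q, v) = 0 (K(q, v) = (2*q)*0 = 0)
K(-6, -30) - z(37, 30) = 0 - 1*44 = 0 - 44 = -44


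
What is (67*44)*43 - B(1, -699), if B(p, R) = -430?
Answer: 127194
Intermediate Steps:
(67*44)*43 - B(1, -699) = (67*44)*43 - 1*(-430) = 2948*43 + 430 = 126764 + 430 = 127194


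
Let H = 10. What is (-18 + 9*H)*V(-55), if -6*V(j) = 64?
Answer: -768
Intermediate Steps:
V(j) = -32/3 (V(j) = -⅙*64 = -32/3)
(-18 + 9*H)*V(-55) = (-18 + 9*10)*(-32/3) = (-18 + 90)*(-32/3) = 72*(-32/3) = -768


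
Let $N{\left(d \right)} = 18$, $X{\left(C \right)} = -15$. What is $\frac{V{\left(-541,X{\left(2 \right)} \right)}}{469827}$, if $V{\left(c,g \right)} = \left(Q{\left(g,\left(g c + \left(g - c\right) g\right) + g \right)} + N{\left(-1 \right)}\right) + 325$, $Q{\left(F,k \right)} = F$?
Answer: $\frac{328}{469827} \approx 0.00069813$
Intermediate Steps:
$V{\left(c,g \right)} = 343 + g$ ($V{\left(c,g \right)} = \left(g + 18\right) + 325 = \left(18 + g\right) + 325 = 343 + g$)
$\frac{V{\left(-541,X{\left(2 \right)} \right)}}{469827} = \frac{343 - 15}{469827} = 328 \cdot \frac{1}{469827} = \frac{328}{469827}$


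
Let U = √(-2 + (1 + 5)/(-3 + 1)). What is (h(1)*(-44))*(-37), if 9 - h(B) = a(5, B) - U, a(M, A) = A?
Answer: 13024 + 1628*I*√5 ≈ 13024.0 + 3640.3*I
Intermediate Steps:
U = I*√5 (U = √(-2 + 6/(-2)) = √(-2 + 6*(-½)) = √(-2 - 3) = √(-5) = I*√5 ≈ 2.2361*I)
h(B) = 9 - B + I*√5 (h(B) = 9 - (B - I*√5) = 9 + (-B + I*√5) = 9 - B + I*√5)
(h(1)*(-44))*(-37) = ((9 - 1*1 + I*√5)*(-44))*(-37) = ((9 - 1 + I*√5)*(-44))*(-37) = ((8 + I*√5)*(-44))*(-37) = (-352 - 44*I*√5)*(-37) = 13024 + 1628*I*√5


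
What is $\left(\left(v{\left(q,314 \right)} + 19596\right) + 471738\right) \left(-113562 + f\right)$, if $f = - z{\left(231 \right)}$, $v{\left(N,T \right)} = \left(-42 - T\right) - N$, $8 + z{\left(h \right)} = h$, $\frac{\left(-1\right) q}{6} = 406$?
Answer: $-56143111990$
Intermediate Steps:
$q = -2436$ ($q = \left(-6\right) 406 = -2436$)
$z{\left(h \right)} = -8 + h$
$v{\left(N,T \right)} = -42 - N - T$
$f = -223$ ($f = - (-8 + 231) = \left(-1\right) 223 = -223$)
$\left(\left(v{\left(q,314 \right)} + 19596\right) + 471738\right) \left(-113562 + f\right) = \left(\left(\left(-42 - -2436 - 314\right) + 19596\right) + 471738\right) \left(-113562 - 223\right) = \left(\left(\left(-42 + 2436 - 314\right) + 19596\right) + 471738\right) \left(-113785\right) = \left(\left(2080 + 19596\right) + 471738\right) \left(-113785\right) = \left(21676 + 471738\right) \left(-113785\right) = 493414 \left(-113785\right) = -56143111990$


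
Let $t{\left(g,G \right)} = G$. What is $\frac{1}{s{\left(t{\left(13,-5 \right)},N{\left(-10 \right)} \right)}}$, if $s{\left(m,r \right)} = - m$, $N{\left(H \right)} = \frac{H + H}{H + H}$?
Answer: $\frac{1}{5} \approx 0.2$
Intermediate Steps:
$N{\left(H \right)} = 1$ ($N{\left(H \right)} = \frac{2 H}{2 H} = 2 H \frac{1}{2 H} = 1$)
$\frac{1}{s{\left(t{\left(13,-5 \right)},N{\left(-10 \right)} \right)}} = \frac{1}{\left(-1\right) \left(-5\right)} = \frac{1}{5}$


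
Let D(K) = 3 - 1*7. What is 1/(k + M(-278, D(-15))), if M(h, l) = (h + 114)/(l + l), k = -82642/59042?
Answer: 59042/1127719 ≈ 0.052355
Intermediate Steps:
D(K) = -4 (D(K) = 3 - 7 = -4)
k = -41321/29521 (k = -82642*1/59042 = -41321/29521 ≈ -1.3997)
M(h, l) = (114 + h)/(2*l) (M(h, l) = (114 + h)/((2*l)) = (114 + h)*(1/(2*l)) = (114 + h)/(2*l))
1/(k + M(-278, D(-15))) = 1/(-41321/29521 + (½)*(114 - 278)/(-4)) = 1/(-41321/29521 + (½)*(-¼)*(-164)) = 1/(-41321/29521 + 41/2) = 1/(1127719/59042) = 59042/1127719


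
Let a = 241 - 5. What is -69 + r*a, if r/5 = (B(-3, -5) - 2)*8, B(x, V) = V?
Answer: -66149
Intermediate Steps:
a = 236
r = -280 (r = 5*((-5 - 2)*8) = 5*(-7*8) = 5*(-56) = -280)
-69 + r*a = -69 - 280*236 = -69 - 66080 = -66149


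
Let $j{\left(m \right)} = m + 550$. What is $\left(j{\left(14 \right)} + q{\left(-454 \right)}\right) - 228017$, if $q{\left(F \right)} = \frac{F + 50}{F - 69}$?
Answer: $- \frac{118957515}{523} \approx -2.2745 \cdot 10^{5}$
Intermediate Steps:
$j{\left(m \right)} = 550 + m$
$q{\left(F \right)} = \frac{50 + F}{-69 + F}$
$\left(j{\left(14 \right)} + q{\left(-454 \right)}\right) - 228017 = \left(\left(550 + 14\right) + \frac{50 - 454}{-69 - 454}\right) - 228017 = \left(564 + \frac{1}{-523} \left(-404\right)\right) - 228017 = \left(564 - - \frac{404}{523}\right) - 228017 = \left(564 + \frac{404}{523}\right) - 228017 = \frac{295376}{523} - 228017 = - \frac{118957515}{523}$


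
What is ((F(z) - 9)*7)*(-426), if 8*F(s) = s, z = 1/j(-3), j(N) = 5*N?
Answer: 537257/20 ≈ 26863.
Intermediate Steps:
z = -1/15 (z = 1/(5*(-3)) = 1/(-15) = -1/15 ≈ -0.066667)
F(s) = s/8
((F(z) - 9)*7)*(-426) = (((⅛)*(-1/15) - 9)*7)*(-426) = ((-1/120 - 9)*7)*(-426) = -1081/120*7*(-426) = -7567/120*(-426) = 537257/20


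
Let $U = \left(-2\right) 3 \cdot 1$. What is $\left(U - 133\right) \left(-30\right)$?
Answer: $4170$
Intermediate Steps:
$U = -6$ ($U = \left(-6\right) 1 = -6$)
$\left(U - 133\right) \left(-30\right) = \left(-6 - 133\right) \left(-30\right) = \left(-139\right) \left(-30\right) = 4170$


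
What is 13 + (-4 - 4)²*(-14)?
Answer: -883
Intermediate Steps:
13 + (-4 - 4)²*(-14) = 13 + (-8)²*(-14) = 13 + 64*(-14) = 13 - 896 = -883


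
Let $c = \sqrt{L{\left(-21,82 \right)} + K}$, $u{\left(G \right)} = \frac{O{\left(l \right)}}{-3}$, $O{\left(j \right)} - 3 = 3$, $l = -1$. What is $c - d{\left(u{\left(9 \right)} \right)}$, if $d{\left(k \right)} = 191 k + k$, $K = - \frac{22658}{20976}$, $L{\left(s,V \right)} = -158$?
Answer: $384 + \frac{i \sqrt{4374631326}}{5244} \approx 384.0 + 12.613 i$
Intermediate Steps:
$O{\left(j \right)} = 6$ ($O{\left(j \right)} = 3 + 3 = 6$)
$K = - \frac{11329}{10488}$ ($K = \left(-22658\right) \frac{1}{20976} = - \frac{11329}{10488} \approx -1.0802$)
$u{\left(G \right)} = -2$ ($u{\left(G \right)} = \frac{6}{-3} = 6 \left(- \frac{1}{3}\right) = -2$)
$c = \frac{i \sqrt{4374631326}}{5244}$ ($c = \sqrt{-158 - \frac{11329}{10488}} = \sqrt{- \frac{1668433}{10488}} = \frac{i \sqrt{4374631326}}{5244} \approx 12.613 i$)
$d{\left(k \right)} = 192 k$
$c - d{\left(u{\left(9 \right)} \right)} = \frac{i \sqrt{4374631326}}{5244} - 192 \left(-2\right) = \frac{i \sqrt{4374631326}}{5244} - -384 = \frac{i \sqrt{4374631326}}{5244} + 384 = 384 + \frac{i \sqrt{4374631326}}{5244}$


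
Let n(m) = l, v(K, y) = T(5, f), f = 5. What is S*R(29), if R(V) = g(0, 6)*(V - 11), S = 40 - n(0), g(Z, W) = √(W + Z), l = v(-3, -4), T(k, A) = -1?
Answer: 738*√6 ≈ 1807.7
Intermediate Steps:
v(K, y) = -1
l = -1
n(m) = -1
S = 41 (S = 40 - 1*(-1) = 40 + 1 = 41)
R(V) = √6*(-11 + V) (R(V) = √(6 + 0)*(V - 11) = √6*(-11 + V))
S*R(29) = 41*(√6*(-11 + 29)) = 41*(√6*18) = 41*(18*√6) = 738*√6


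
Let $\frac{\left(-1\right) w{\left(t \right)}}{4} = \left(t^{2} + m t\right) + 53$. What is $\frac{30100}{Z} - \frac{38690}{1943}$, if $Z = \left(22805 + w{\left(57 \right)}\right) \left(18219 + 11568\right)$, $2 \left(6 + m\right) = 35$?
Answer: $- \frac{321533729998}{16147443339} \approx -19.912$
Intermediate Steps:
$m = \frac{23}{2}$ ($m = -6 + \frac{1}{2} \cdot 35 = -6 + \frac{35}{2} = \frac{23}{2} \approx 11.5$)
$w{\left(t \right)} = -212 - 46 t - 4 t^{2}$ ($w{\left(t \right)} = - 4 \left(\left(t^{2} + \frac{23 t}{2}\right) + 53\right) = - 4 \left(53 + t^{2} + \frac{23 t}{2}\right) = -212 - 46 t - 4 t^{2}$)
$Z = 207764325$ ($Z = \left(22805 - \left(2834 + 12996\right)\right) \left(18219 + 11568\right) = \left(22805 - 15830\right) 29787 = 6975 \cdot 29787 = 207764325$)
$\frac{30100}{Z} - \frac{38690}{1943} = \frac{30100}{207764325} - \frac{38690}{1943} = 30100 \cdot \frac{1}{207764325} - \frac{38690}{1943} = \frac{1204}{8310573} - \frac{38690}{1943} = - \frac{321533729998}{16147443339}$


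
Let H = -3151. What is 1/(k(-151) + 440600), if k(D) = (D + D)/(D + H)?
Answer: 1651/727430751 ≈ 2.2696e-6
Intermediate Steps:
k(D) = 2*D/(-3151 + D) (k(D) = (D + D)/(D - 3151) = (2*D)/(-3151 + D) = 2*D/(-3151 + D))
1/(k(-151) + 440600) = 1/(2*(-151)/(-3151 - 151) + 440600) = 1/(2*(-151)/(-3302) + 440600) = 1/(2*(-151)*(-1/3302) + 440600) = 1/(151/1651 + 440600) = 1/(727430751/1651) = 1651/727430751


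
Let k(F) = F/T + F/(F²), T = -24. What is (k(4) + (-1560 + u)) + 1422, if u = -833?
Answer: -11651/12 ≈ -970.92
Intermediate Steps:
k(F) = 1/F - F/24 (k(F) = F/(-24) + F/(F²) = F*(-1/24) + F/F² = -F/24 + 1/F = 1/F - F/24)
(k(4) + (-1560 + u)) + 1422 = ((1/4 - 1/24*4) + (-1560 - 833)) + 1422 = ((¼ - ⅙) - 2393) + 1422 = (1/12 - 2393) + 1422 = -28715/12 + 1422 = -11651/12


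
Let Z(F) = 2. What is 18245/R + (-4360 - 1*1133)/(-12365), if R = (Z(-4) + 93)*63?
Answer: 51695006/14800905 ≈ 3.4927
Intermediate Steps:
R = 5985 (R = (2 + 93)*63 = 95*63 = 5985)
18245/R + (-4360 - 1*1133)/(-12365) = 18245/5985 + (-4360 - 1*1133)/(-12365) = 18245*(1/5985) + (-4360 - 1133)*(-1/12365) = 3649/1197 - 5493*(-1/12365) = 3649/1197 + 5493/12365 = 51695006/14800905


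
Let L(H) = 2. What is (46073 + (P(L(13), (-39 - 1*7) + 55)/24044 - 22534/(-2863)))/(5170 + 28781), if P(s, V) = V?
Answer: 1057371239073/779039329124 ≈ 1.3573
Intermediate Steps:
(46073 + (P(L(13), (-39 - 1*7) + 55)/24044 - 22534/(-2863)))/(5170 + 28781) = (46073 + (((-39 - 1*7) + 55)/24044 - 22534/(-2863)))/(5170 + 28781) = (46073 + (((-39 - 7) + 55)*(1/24044) - 22534*(-1/2863)))/33951 = (46073 + ((-46 + 55)*(1/24044) + 22534/2863))*(1/33951) = (46073 + (9*(1/24044) + 22534/2863))*(1/33951) = (46073 + (9/24044 + 22534/2863))*(1/33951) = (46073 + 541833263/68837972)*(1/33951) = (3172113717219/68837972)*(1/33951) = 1057371239073/779039329124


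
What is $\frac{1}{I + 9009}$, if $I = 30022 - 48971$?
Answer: $- \frac{1}{9940} \approx -0.0001006$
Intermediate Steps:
$I = -18949$ ($I = 30022 - 48971 = -18949$)
$\frac{1}{I + 9009} = \frac{1}{-18949 + 9009} = \frac{1}{-9940} = - \frac{1}{9940}$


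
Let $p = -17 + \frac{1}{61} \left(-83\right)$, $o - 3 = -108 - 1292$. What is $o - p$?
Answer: $- \frac{84097}{61} \approx -1378.6$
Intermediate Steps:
$o = -1397$ ($o = 3 - 1400 = -1397$)
$p = - \frac{1120}{61}$ ($p = -17 + \frac{1}{61} \left(-83\right) = -17 - \frac{83}{61} = - \frac{1120}{61} \approx -18.361$)
$o - p = -1397 - - \frac{1120}{61} = -1397 + \frac{1120}{61} = - \frac{84097}{61}$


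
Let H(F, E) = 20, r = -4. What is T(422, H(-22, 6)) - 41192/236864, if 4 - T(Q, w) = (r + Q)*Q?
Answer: -5222619485/29608 ≈ -1.7639e+5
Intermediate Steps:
T(Q, w) = 4 - Q*(-4 + Q) (T(Q, w) = 4 - (-4 + Q)*Q = 4 - Q*(-4 + Q))
T(422, H(-22, 6)) - 41192/236864 = (4 - 1*422² + 4*422) - 41192/236864 = (4 - 1*178084 + 1688) - 41192*1/236864 = (4 - 178084 + 1688) - 5149/29608 = -176392 - 5149/29608 = -5222619485/29608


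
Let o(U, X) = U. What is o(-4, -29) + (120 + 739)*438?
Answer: 376238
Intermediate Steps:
o(-4, -29) + (120 + 739)*438 = -4 + (120 + 739)*438 = -4 + 859*438 = -4 + 376242 = 376238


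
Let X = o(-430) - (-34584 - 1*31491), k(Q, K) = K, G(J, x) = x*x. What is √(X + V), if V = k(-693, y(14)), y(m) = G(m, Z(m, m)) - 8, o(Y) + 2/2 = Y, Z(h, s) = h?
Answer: 2*√16458 ≈ 256.58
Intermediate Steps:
o(Y) = -1 + Y
G(J, x) = x²
y(m) = -8 + m² (y(m) = m² - 8 = -8 + m²)
X = 65644 (X = (-1 - 430) - (-34584 - 1*31491) = -431 - (-34584 - 31491) = -431 - 1*(-66075) = -431 + 66075 = 65644)
V = 188 (V = -8 + 14² = -8 + 196 = 188)
√(X + V) = √(65644 + 188) = √65832 = 2*√16458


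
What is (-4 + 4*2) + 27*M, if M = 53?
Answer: 1435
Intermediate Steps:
(-4 + 4*2) + 27*M = (-4 + 4*2) + 27*53 = (-4 + 8) + 1431 = 4 + 1431 = 1435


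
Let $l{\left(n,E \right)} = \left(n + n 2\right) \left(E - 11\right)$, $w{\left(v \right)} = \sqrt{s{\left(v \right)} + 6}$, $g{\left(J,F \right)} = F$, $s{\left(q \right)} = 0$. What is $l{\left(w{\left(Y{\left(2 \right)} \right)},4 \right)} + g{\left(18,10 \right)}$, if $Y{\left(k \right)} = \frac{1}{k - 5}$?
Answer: $10 - 21 \sqrt{6} \approx -41.439$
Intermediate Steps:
$Y{\left(k \right)} = \frac{1}{-5 + k}$
$w{\left(v \right)} = \sqrt{6}$ ($w{\left(v \right)} = \sqrt{0 + 6} = \sqrt{6}$)
$l{\left(n,E \right)} = 3 n \left(-11 + E\right)$ ($l{\left(n,E \right)} = \left(n + 2 n\right) \left(-11 + E\right) = 3 n \left(-11 + E\right)$)
$l{\left(w{\left(Y{\left(2 \right)} \right)},4 \right)} + g{\left(18,10 \right)} = 3 \sqrt{6} \left(-11 + 4\right) + 10 = 3 \sqrt{6} \left(-7\right) + 10 = - 21 \sqrt{6} + 10 = 10 - 21 \sqrt{6}$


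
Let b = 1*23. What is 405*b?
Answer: 9315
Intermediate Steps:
b = 23
405*b = 405*23 = 9315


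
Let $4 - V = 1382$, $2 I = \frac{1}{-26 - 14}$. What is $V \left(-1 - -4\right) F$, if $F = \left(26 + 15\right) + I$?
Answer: $- \frac{6777693}{40} \approx -1.6944 \cdot 10^{5}$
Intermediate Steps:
$I = - \frac{1}{80}$ ($I = \frac{1}{2 \left(-26 - 14\right)} = \frac{1}{2 \left(-40\right)} = \frac{1}{2} \left(- \frac{1}{40}\right) = - \frac{1}{80} \approx -0.0125$)
$V = -1378$ ($V = 4 - 1382 = -1378$)
$F = \frac{3279}{80}$ ($F = \left(26 + 15\right) - \frac{1}{80} = 41 - \frac{1}{80} = \frac{3279}{80} \approx 40.987$)
$V \left(-1 - -4\right) F = - 1378 \left(-1 - -4\right) \frac{3279}{80} = - 1378 \left(-1 + 4\right) \frac{3279}{80} = \left(-1378\right) 3 \cdot \frac{3279}{80} = \left(-4134\right) \frac{3279}{80} = - \frac{6777693}{40}$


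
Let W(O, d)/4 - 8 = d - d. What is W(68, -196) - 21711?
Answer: -21679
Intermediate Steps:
W(O, d) = 32 (W(O, d) = 32 + 4*(d - d) = 32 + 4*0 = 32 + 0 = 32)
W(68, -196) - 21711 = 32 - 21711 = -21679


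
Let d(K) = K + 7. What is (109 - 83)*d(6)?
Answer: 338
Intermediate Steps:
d(K) = 7 + K
(109 - 83)*d(6) = (109 - 83)*(7 + 6) = 26*13 = 338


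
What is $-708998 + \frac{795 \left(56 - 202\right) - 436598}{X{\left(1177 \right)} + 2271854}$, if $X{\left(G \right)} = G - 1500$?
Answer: $- \frac{1610511488606}{2271531} \approx -7.09 \cdot 10^{5}$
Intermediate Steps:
$X{\left(G \right)} = -1500 + G$
$-708998 + \frac{795 \left(56 - 202\right) - 436598}{X{\left(1177 \right)} + 2271854} = -708998 + \frac{795 \left(56 - 202\right) - 436598}{\left(-1500 + 1177\right) + 2271854} = -708998 + \frac{795 \left(-146\right) - 436598}{-323 + 2271854} = -708998 + \frac{-116070 - 436598}{2271531} = -708998 - \frac{552668}{2271531} = - \frac{1610511488606}{2271531}$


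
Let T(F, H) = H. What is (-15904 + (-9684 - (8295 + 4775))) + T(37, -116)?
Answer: -38774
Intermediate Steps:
(-15904 + (-9684 - (8295 + 4775))) + T(37, -116) = (-15904 + (-9684 - (8295 + 4775))) - 116 = (-15904 + (-9684 - 1*13070)) - 116 = (-15904 + (-9684 - 13070)) - 116 = (-15904 - 22754) - 116 = -38658 - 116 = -38774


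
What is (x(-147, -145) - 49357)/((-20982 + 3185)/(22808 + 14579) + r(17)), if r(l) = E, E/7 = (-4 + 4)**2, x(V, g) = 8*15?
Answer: 1840823719/17797 ≈ 1.0343e+5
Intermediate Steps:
x(V, g) = 120
E = 0 (E = 7*(-4 + 4)**2 = 7*0**2 = 7*0 = 0)
r(l) = 0
(x(-147, -145) - 49357)/((-20982 + 3185)/(22808 + 14579) + r(17)) = (120 - 49357)/((-20982 + 3185)/(22808 + 14579) + 0) = -49237/(-17797/37387 + 0) = -49237/(-17797/37387) = -49237*(-37387/17797) = 1840823719/17797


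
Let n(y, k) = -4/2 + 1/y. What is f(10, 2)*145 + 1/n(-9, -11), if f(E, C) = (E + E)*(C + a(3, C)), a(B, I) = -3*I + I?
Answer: -110209/19 ≈ -5800.5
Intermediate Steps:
a(B, I) = -2*I
f(E, C) = -2*C*E (f(E, C) = (E + E)*(C - 2*C) = (2*E)*(-C) = -2*C*E)
n(y, k) = -2 + 1/y (n(y, k) = -4*½ + 1/y = -2 + 1/y)
f(10, 2)*145 + 1/n(-9, -11) = -2*2*10*145 + 1/(-2 + 1/(-9)) = -40*145 + 1/(-2 - ⅑) = -5800 + 1/(-19/9) = -5800 - 9/19 = -110209/19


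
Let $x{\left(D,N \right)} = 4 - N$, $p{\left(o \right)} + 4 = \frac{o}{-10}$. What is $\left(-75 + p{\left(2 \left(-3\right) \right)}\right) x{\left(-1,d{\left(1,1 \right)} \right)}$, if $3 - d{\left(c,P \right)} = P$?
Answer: $- \frac{784}{5} \approx -156.8$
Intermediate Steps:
$d{\left(c,P \right)} = 3 - P$
$p{\left(o \right)} = -4 - \frac{o}{10}$ ($p{\left(o \right)} = -4 + \frac{o}{-10} = -4 + o \left(- \frac{1}{10}\right) = -4 - \frac{o}{10}$)
$\left(-75 + p{\left(2 \left(-3\right) \right)}\right) x{\left(-1,d{\left(1,1 \right)} \right)} = \left(-75 - \left(4 + \frac{2 \left(-3\right)}{10}\right)\right) \left(4 - \left(3 - 1\right)\right) = \left(-75 - \frac{17}{5}\right) \left(4 - \left(3 - 1\right)\right) = \left(-75 + \left(-4 + \frac{3}{5}\right)\right) \left(4 - 2\right) = \left(-75 - \frac{17}{5}\right) \left(4 - 2\right) = \left(- \frac{392}{5}\right) 2 = - \frac{784}{5}$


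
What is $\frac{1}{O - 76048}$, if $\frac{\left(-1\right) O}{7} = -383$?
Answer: $- \frac{1}{73367} \approx -1.363 \cdot 10^{-5}$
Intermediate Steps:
$O = 2681$ ($O = \left(-7\right) \left(-383\right) = 2681$)
$\frac{1}{O - 76048} = \frac{1}{2681 - 76048} = \frac{1}{-73367} = - \frac{1}{73367}$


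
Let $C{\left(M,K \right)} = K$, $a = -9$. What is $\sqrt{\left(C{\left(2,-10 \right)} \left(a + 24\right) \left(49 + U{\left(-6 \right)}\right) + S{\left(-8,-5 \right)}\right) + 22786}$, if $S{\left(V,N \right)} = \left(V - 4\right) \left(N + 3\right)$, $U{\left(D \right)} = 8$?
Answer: $2 \sqrt{3565} \approx 119.42$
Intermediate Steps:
$S{\left(V,N \right)} = \left(-4 + V\right) \left(3 + N\right)$
$\sqrt{\left(C{\left(2,-10 \right)} \left(a + 24\right) \left(49 + U{\left(-6 \right)}\right) + S{\left(-8,-5 \right)}\right) + 22786} = \sqrt{\left(- 10 \left(-9 + 24\right) \left(49 + 8\right) - -24\right) + 22786} = \sqrt{\left(- 10 \cdot 15 \cdot 57 + \left(-12 + 20 - 24 + 40\right)\right) + 22786} = \sqrt{\left(\left(-10\right) 855 + 24\right) + 22786} = \sqrt{\left(-8550 + 24\right) + 22786} = \sqrt{-8526 + 22786} = \sqrt{14260} = 2 \sqrt{3565}$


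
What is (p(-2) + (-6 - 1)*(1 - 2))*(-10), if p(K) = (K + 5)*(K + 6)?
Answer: -190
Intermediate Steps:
p(K) = (5 + K)*(6 + K)
(p(-2) + (-6 - 1)*(1 - 2))*(-10) = ((30 + (-2)² + 11*(-2)) + (-6 - 1)*(1 - 2))*(-10) = ((30 + 4 - 22) - 7*(-1))*(-10) = (12 + 7)*(-10) = 19*(-10) = -190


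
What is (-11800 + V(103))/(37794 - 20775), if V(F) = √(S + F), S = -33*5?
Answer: -11800/17019 + I*√62/17019 ≈ -0.69334 + 0.00046266*I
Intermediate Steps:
S = -165
V(F) = √(-165 + F)
(-11800 + V(103))/(37794 - 20775) = (-11800 + √(-165 + 103))/(37794 - 20775) = (-11800 + √(-62))/17019 = (-11800 + I*√62)*(1/17019) = -11800/17019 + I*√62/17019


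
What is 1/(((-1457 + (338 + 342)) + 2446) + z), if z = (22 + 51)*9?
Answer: 1/2326 ≈ 0.00042992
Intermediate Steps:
z = 657 (z = 73*9 = 657)
1/(((-1457 + (338 + 342)) + 2446) + z) = 1/(((-1457 + (338 + 342)) + 2446) + 657) = 1/(((-1457 + 680) + 2446) + 657) = 1/((-777 + 2446) + 657) = 1/(1669 + 657) = 1/2326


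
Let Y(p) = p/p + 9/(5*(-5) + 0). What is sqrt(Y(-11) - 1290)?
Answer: I*sqrt(32234)/5 ≈ 35.908*I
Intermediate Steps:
Y(p) = 16/25 (Y(p) = 1 + 9/(-25 + 0) = 1 + 9/(-25) = 1 + 9*(-1/25) = 1 - 9/25 = 16/25)
sqrt(Y(-11) - 1290) = sqrt(16/25 - 1290) = sqrt(-32234/25) = I*sqrt(32234)/5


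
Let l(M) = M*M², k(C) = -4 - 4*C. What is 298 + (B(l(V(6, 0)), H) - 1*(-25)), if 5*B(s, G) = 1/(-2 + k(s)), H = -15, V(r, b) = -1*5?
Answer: 797811/2470 ≈ 323.00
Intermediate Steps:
V(r, b) = -5
l(M) = M³
B(s, G) = 1/(5*(-6 - 4*s)) (B(s, G) = 1/(5*(-2 + (-4 - 4*s))) = 1/(5*(-6 - 4*s)))
298 + (B(l(V(6, 0)), H) - 1*(-25)) = 298 + (-1/(30 + 20*(-5)³) - 1*(-25)) = 298 + (-1/(30 + 20*(-125)) + 25) = 298 + (-1/(30 - 2500) + 25) = 298 + (-1/(-2470) + 25) = 298 + (-1*(-1/2470) + 25) = 298 + (1/2470 + 25) = 298 + 61751/2470 = 797811/2470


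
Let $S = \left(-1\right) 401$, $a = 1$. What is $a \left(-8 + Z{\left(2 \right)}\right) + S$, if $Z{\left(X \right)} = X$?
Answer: $-407$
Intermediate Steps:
$S = -401$
$a \left(-8 + Z{\left(2 \right)}\right) + S = 1 \left(-8 + 2\right) - 401 = 1 \left(-6\right) - 401 = -6 - 401 = -407$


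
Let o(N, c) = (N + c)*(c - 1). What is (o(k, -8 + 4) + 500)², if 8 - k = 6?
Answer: 260100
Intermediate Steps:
k = 2 (k = 8 - 1*6 = 8 - 6 = 2)
o(N, c) = (-1 + c)*(N + c) (o(N, c) = (N + c)*(-1 + c) = (-1 + c)*(N + c))
(o(k, -8 + 4) + 500)² = (((-8 + 4)² - 1*2 - (-8 + 4) + 2*(-8 + 4)) + 500)² = (((-4)² - 2 - 1*(-4) + 2*(-4)) + 500)² = ((16 - 2 + 4 - 8) + 500)² = (10 + 500)² = 510² = 260100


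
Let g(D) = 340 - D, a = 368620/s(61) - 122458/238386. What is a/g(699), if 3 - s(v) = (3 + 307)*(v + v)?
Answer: 46252420753/1618200283479 ≈ 0.028583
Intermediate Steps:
s(v) = 3 - 620*v (s(v) = 3 - (3 + 307)*(v + v) = 3 - 310*2*v = 3 - 620*v)
a = -46252420753/4507521681 (a = 368620/(3 - 620*61) - 122458/238386 = 368620/(3 - 37820) - 122458*1/238386 = 368620/(-37817) - 61229/119193 = 368620*(-1/37817) - 61229/119193 = -368620/37817 - 61229/119193 = -46252420753/4507521681 ≈ -10.261)
a/g(699) = -46252420753/(4507521681*(340 - 1*699)) = -46252420753/(4507521681*(340 - 699)) = -46252420753/4507521681/(-359) = -46252420753/4507521681*(-1/359) = 46252420753/1618200283479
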